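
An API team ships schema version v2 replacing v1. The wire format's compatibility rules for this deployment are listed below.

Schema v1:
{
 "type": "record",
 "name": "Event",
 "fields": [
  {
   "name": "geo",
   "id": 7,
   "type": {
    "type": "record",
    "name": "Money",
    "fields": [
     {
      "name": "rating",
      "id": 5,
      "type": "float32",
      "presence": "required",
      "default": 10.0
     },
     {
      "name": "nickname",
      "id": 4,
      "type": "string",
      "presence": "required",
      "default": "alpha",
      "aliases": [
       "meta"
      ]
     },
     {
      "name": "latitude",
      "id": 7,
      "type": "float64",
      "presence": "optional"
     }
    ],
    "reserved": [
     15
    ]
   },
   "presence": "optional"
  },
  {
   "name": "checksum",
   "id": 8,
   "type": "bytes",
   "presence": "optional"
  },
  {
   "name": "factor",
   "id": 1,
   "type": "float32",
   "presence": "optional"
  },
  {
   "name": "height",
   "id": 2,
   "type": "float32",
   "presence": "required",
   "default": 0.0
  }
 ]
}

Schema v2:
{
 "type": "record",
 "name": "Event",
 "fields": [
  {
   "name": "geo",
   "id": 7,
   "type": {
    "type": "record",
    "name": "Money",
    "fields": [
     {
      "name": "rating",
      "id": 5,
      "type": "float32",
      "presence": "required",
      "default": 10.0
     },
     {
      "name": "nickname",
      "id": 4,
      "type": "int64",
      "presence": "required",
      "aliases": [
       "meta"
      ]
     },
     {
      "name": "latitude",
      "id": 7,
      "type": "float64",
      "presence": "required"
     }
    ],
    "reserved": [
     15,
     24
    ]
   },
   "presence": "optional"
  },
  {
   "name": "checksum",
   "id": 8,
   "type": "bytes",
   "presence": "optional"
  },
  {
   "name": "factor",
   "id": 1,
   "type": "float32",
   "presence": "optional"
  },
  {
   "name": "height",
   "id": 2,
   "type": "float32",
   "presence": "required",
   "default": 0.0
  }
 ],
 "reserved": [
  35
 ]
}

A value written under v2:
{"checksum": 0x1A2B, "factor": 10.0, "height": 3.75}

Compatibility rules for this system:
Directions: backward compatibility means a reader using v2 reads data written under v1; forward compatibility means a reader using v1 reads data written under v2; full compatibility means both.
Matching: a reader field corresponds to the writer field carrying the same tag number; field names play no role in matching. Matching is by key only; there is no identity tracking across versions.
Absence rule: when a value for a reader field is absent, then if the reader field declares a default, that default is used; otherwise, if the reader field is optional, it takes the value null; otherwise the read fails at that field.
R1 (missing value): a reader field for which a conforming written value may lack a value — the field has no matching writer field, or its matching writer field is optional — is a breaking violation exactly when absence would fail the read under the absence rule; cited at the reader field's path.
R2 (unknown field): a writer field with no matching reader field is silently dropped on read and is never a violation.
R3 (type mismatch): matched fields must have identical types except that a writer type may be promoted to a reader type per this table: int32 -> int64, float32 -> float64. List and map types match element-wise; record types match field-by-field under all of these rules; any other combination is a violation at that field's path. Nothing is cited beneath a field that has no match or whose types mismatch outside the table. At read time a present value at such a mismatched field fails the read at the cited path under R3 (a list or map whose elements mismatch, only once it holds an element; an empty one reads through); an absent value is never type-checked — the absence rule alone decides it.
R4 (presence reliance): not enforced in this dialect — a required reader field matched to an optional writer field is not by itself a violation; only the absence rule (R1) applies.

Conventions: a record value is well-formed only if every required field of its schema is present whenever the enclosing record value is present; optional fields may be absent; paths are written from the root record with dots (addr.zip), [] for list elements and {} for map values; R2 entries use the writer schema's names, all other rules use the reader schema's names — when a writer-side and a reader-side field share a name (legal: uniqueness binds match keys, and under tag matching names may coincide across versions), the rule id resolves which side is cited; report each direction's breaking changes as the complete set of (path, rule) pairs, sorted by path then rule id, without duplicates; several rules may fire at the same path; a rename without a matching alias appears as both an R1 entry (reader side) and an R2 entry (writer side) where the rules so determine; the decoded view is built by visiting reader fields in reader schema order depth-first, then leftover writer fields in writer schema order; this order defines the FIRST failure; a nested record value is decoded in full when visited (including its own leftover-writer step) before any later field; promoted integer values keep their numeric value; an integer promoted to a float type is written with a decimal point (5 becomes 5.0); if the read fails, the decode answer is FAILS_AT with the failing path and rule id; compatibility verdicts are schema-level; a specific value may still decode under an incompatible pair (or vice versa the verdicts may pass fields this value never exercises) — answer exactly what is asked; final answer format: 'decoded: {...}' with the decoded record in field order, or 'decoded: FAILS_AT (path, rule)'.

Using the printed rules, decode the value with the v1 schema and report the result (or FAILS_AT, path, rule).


decoded: {"geo": null, "checksum": 0x1A2B, "factor": 10.0, "height": 3.75}

arrows below run writer -> reader for Event
migrating the Event value to v1:
  geo := null (absent, optional -> null)
  checksum := 0x1A2B
  factor := 10.0
  height := 3.75
  => decoded: {"geo": null, "checksum": 0x1A2B, "factor": 10.0, "height": 3.75}
remaining Event differences; none change what is asked:
  field nickname in record Money: type string changed to int64 (its default is dropped) -> schema-level compatibility only; this Event value's decode is unchanged
  field latitude in record Money: optional changed to required -> schema-level compatibility only; this Event value's decode is unchanged


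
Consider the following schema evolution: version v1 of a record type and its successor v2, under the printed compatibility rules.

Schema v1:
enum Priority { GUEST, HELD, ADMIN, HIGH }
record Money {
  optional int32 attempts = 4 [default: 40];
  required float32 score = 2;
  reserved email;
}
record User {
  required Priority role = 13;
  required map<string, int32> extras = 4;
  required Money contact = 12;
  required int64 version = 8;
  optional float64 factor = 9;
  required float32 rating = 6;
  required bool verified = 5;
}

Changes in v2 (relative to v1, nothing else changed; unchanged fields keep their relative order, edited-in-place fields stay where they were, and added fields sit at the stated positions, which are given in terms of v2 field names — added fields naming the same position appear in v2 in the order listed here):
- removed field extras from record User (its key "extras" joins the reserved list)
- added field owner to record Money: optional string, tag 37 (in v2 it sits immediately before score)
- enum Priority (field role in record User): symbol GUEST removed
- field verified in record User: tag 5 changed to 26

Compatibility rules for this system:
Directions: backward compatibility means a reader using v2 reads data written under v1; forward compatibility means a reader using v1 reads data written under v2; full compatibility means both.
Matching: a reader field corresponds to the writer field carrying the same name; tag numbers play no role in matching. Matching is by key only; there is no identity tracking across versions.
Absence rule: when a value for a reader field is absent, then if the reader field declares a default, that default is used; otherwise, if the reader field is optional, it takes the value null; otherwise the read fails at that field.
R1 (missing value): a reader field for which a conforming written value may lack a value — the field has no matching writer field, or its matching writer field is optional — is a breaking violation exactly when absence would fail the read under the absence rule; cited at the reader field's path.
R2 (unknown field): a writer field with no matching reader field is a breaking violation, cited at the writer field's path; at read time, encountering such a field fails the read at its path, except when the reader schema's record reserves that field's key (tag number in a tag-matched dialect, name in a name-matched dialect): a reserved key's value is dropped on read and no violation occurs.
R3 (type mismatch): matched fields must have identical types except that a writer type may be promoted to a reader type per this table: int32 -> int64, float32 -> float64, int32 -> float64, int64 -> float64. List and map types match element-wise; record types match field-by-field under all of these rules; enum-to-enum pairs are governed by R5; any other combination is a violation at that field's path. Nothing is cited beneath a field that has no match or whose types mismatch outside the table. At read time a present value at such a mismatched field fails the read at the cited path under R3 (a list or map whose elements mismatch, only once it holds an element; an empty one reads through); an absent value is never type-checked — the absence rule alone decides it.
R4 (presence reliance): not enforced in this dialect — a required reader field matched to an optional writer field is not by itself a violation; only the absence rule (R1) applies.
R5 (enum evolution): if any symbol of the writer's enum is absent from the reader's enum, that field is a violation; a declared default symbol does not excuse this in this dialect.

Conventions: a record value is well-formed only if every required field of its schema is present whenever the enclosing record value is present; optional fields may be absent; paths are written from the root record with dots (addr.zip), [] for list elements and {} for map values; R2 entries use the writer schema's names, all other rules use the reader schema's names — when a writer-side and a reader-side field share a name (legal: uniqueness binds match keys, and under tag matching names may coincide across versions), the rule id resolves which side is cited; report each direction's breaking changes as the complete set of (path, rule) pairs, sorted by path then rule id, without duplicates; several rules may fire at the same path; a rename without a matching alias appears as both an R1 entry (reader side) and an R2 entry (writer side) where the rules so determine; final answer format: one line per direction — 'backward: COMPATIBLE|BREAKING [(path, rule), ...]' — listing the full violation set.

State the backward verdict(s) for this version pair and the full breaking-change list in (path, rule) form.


backward: BREAKING [(role, R5)]

each type pair in User: writer, then reader
checking backward for User: reader v2 against writer v1:
  Priority -> Priority, writer required: role aligns to role
  Money -> Money, writer required: contact aligns to contact
  int64 -> int64, writer required: version aligns to version
  float64 -> float64, writer optional: factor aligns to factor
  float32 -> float32, writer required: rating aligns to rating
  bool -> bool, writer required: verified aligns to verified
  writer extras: unknown to reader
  int32 -> int32, writer optional: contact.attempts aligns to contact.attempts
  contact.owner: no writer match
  float32 -> float32, writer required: contact.score aligns to contact.score
  R5 fires at role
  backward on User therefore BREAKING (1)
the rest of the User diff is inert for this question:
  removed field extras from record User (its key "extras" joins the reserved list) -> affects forward compatibility only, which is not asked
  added field owner to record Money: optional string, tag 37 (in v2 it sits immediately before score) -> affects forward compatibility only, which is not asked
  field verified in record User: tag 5 changed to 26 -> fires no rule on User, leaving the asked answer as it is


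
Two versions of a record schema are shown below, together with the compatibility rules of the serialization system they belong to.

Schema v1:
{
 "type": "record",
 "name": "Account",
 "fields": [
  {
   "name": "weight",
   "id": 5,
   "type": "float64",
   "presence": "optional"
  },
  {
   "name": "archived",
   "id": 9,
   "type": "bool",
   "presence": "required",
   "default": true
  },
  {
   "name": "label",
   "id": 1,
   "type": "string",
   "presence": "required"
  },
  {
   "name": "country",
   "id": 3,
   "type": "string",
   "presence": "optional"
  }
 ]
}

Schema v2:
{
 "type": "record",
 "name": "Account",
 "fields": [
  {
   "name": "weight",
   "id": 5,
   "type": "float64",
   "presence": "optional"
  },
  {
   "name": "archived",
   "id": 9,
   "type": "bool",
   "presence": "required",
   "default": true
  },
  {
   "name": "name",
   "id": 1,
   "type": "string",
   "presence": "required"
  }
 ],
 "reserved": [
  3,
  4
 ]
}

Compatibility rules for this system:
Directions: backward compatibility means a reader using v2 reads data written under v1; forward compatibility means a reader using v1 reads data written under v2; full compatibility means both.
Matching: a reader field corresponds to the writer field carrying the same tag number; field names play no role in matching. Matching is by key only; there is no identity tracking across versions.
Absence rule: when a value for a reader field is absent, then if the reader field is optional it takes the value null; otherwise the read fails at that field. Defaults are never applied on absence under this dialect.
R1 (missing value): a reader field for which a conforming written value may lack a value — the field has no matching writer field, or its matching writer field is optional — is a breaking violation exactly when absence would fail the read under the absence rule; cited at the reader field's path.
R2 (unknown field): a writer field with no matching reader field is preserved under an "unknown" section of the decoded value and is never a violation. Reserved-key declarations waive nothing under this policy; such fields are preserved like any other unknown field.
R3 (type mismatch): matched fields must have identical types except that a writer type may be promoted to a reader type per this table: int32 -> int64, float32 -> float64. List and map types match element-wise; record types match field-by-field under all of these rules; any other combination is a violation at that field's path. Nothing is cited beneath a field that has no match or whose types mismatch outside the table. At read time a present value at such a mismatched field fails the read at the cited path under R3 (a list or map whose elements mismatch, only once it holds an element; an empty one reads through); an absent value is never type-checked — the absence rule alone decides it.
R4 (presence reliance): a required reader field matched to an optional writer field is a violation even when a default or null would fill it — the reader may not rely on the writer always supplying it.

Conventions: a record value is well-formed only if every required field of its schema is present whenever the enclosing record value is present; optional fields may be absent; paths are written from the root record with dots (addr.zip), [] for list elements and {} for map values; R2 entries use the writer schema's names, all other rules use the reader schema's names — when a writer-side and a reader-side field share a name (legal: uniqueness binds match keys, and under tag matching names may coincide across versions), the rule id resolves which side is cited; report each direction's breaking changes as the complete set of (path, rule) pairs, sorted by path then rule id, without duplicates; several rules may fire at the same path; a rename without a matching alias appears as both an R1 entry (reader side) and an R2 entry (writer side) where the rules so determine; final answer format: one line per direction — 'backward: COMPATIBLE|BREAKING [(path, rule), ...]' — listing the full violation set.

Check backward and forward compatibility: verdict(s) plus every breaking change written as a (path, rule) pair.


in Account below, arrows point writer -> reader
backward on Account — v2 reading data written by v1:
  weight: float64 -> float64, writer optional; from weight
  archived: bool -> bool, writer required; from archived
  name: string -> string, writer required; from label
  writer field country has no reader counterpart
  => backward: COMPATIBLE
forward on Account — v1 reading data written by v2:
  weight: float64 -> float64, writer optional; from weight
  archived: bool -> bool, writer required; from archived
  label: string -> string, writer required; from name
  no writer field matches reader country
  => forward: COMPATIBLE

backward: COMPATIBLE []; forward: COMPATIBLE []


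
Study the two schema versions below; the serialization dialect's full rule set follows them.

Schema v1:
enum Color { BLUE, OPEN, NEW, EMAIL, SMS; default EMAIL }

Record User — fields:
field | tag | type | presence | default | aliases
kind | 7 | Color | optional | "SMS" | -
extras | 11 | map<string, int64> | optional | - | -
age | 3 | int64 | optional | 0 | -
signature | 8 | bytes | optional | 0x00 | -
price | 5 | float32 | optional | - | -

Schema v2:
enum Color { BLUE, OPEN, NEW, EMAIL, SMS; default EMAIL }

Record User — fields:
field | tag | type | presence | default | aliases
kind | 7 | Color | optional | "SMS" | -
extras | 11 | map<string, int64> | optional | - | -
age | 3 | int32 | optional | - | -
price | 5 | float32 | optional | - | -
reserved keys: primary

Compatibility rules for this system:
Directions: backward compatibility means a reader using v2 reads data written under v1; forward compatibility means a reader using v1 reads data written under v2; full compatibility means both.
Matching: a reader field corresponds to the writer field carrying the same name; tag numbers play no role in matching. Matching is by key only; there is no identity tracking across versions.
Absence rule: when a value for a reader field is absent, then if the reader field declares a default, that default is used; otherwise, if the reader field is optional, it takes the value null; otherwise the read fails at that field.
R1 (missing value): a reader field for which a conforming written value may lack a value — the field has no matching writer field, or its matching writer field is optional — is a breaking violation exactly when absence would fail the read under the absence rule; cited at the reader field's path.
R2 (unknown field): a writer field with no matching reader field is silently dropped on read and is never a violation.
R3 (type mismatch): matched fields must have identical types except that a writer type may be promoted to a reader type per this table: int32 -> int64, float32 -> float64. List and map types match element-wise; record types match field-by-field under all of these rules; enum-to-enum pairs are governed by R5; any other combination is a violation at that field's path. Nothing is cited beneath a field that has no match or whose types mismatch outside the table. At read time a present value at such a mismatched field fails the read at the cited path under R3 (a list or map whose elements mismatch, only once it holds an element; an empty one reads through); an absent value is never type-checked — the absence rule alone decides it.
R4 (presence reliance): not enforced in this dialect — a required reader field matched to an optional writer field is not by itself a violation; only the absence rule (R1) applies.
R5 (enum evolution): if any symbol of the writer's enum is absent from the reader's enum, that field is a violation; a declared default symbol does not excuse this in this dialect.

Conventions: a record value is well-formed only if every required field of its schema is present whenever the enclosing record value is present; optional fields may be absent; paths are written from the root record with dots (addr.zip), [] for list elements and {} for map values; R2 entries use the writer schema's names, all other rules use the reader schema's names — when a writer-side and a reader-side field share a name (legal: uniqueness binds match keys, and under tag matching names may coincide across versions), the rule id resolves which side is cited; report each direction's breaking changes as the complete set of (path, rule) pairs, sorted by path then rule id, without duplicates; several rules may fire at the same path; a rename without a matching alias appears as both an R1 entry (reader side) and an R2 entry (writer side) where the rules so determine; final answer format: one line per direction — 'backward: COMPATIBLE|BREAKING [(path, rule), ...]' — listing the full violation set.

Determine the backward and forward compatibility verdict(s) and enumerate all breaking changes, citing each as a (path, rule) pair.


backward: BREAKING [(age, R3)]; forward: COMPATIBLE []

each type pair in User: writer, then reader
checking backward for User: reader v2 against writer v1:
  kind: paired with writer kind (Color -> Color; writer optional)
  extras: paired with writer extras (map<string, int64> -> map<string, int64>; writer optional)
  age: paired with writer age (int64 -> int32; writer optional)
  price: paired with writer price (float32 -> float32; writer optional)
  writer signature: unknown to reader
  rule R3 violated at age
  => backward verdict for User: BREAKING, 1 violation(s)
checking forward for User: reader v1 against writer v2:
  kind: paired with writer kind (Color -> Color; writer optional)
  extras: paired with writer extras (map<string, int64> -> map<string, int64>; writer optional)
  age: paired with writer age (int32 -> int64; writer optional)
  no writer field matches reader signature
  price: paired with writer price (float32 -> float32; writer optional)
  => forward: COMPATIBLE


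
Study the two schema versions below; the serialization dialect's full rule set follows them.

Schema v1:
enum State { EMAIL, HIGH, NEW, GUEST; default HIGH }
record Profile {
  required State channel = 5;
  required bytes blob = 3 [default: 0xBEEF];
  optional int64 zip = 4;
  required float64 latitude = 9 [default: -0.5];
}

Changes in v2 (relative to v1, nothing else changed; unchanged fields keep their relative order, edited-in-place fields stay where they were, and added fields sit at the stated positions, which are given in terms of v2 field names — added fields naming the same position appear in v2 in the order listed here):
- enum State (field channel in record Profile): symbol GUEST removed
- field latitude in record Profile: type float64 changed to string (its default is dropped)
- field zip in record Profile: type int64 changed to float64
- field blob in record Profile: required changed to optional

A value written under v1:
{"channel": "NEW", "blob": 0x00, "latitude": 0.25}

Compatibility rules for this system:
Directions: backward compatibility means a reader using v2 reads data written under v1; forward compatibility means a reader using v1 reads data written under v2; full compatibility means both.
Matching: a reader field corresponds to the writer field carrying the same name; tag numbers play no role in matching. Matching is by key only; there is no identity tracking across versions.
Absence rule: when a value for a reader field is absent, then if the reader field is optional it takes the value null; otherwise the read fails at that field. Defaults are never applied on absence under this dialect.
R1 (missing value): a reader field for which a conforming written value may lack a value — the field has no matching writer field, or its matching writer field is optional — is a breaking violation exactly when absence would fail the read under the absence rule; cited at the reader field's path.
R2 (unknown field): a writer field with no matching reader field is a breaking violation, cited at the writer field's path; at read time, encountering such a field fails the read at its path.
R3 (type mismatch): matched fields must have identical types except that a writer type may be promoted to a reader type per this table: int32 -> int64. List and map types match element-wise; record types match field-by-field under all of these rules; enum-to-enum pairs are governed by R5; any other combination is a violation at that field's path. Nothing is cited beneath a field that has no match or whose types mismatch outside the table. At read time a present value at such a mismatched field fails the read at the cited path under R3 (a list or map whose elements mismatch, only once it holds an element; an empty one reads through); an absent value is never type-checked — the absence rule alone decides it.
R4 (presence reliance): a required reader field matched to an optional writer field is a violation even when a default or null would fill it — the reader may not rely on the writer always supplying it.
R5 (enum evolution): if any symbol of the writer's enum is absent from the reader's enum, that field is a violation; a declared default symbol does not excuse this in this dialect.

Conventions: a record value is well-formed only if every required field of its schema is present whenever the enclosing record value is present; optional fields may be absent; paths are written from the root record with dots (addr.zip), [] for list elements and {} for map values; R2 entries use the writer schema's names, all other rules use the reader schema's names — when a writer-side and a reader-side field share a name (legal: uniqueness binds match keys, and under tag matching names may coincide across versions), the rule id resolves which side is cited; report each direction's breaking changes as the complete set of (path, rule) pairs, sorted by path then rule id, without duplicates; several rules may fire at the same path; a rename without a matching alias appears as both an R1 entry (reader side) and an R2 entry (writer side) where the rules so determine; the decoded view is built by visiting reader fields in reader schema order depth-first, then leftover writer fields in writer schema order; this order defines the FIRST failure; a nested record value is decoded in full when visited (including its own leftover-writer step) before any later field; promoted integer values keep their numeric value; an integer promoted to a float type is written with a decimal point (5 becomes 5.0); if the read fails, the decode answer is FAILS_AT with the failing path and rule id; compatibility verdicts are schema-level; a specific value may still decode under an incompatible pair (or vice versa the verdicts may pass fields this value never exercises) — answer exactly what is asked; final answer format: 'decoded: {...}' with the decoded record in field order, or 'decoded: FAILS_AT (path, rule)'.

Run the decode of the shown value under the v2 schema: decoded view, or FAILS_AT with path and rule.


each type pair in Profile: writer, then reader
migrating the Profile value to v2:
  channel := "NEW"
  blob := 0x00
  zip := null (absent, optional -> null)
  read fails at latitude under R3
  => FAILS_AT (latitude, R3)
the rest of the Profile diff is inert for this question:
  enum State (field channel in record Profile): symbol GUEST removed -> affects the rule determinations only; this particular Profile value decodes identically
  field zip in record Profile: type int64 changed to float64 -> affects the rule determinations only; this particular Profile value decodes identically
  field blob in record Profile: required changed to optional -> affects the rule determinations only; this particular Profile value decodes identically

decoded: FAILS_AT (latitude, R3)


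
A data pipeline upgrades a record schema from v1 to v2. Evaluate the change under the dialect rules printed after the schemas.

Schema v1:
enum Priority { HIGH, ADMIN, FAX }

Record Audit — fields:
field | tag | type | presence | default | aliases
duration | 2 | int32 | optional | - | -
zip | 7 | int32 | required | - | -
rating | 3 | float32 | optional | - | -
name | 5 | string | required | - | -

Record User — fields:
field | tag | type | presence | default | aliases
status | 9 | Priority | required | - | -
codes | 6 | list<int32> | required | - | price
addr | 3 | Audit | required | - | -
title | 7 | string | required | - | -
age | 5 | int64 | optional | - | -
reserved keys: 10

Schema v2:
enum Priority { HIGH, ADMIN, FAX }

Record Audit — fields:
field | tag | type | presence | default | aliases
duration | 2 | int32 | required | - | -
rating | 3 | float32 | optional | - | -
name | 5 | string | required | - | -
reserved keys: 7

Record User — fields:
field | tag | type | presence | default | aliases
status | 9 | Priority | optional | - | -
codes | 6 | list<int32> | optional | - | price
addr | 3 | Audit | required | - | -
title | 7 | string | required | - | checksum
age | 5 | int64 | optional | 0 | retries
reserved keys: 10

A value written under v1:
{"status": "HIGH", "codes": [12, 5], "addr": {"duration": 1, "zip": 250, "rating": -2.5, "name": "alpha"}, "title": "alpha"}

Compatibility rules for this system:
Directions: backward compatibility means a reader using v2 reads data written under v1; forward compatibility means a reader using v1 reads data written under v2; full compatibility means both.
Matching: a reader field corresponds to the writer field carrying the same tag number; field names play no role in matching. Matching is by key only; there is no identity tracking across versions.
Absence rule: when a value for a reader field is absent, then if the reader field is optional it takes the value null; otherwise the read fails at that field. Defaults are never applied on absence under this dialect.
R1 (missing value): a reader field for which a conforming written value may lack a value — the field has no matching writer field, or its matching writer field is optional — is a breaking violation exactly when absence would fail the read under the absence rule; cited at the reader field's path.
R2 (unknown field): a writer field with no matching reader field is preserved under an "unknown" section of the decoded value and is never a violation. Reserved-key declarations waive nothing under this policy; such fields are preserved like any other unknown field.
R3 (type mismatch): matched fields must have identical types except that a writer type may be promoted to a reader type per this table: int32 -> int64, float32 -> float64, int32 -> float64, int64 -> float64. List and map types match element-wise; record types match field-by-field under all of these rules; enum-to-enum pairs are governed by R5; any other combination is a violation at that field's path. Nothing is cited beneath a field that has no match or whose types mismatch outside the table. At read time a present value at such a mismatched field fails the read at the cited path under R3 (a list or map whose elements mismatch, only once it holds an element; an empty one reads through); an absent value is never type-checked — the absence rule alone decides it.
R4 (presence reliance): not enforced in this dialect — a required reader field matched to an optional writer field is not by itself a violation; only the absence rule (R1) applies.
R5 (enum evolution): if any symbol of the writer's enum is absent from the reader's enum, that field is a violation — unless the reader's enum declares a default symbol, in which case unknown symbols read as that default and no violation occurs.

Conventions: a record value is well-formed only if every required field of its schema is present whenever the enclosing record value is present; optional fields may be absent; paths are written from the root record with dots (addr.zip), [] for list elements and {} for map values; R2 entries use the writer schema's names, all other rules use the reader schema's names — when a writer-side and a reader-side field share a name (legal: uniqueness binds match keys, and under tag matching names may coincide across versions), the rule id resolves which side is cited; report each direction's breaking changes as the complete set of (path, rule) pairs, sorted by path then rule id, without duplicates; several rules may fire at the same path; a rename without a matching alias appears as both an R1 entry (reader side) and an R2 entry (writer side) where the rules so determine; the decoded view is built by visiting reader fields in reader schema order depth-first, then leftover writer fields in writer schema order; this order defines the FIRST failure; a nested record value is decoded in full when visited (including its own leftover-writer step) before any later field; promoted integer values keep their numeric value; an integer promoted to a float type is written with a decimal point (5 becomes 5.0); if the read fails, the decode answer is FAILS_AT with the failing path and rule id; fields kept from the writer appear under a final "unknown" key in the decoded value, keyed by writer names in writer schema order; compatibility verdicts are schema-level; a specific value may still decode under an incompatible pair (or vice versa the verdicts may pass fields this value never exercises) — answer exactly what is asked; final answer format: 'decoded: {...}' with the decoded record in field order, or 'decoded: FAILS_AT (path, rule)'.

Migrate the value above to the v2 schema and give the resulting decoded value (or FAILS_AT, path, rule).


in User below, arrows point writer -> reader
decoding the User value with the v2 reader:
  status := "HIGH"
  codes := [12, 5]
  addr.duration := 1
  addr.rating := -2.5
  addr.name := "alpha"
  writer addr.zip: kept under "unknown"
  title := "alpha"
  age := null (absent, optional -> null)
  => decoded: {"status": "HIGH", "codes": [12, 5], "addr": {"duration": 1, "rating": -2.5, "name": "alpha", "unknown": {"zip": 250}}, "title": "alpha", "age": null}
the rest of the User diff is inert for this question:
  field age in record User: default set to 0 -> triggers nothing under the printed rules; the User answer is the same either way
  field codes in record User: required changed to optional -> shifts the User verdicts, not this decode
  field status in record User: required changed to optional -> shifts the User verdicts, not this decode
  field duration in record Audit: optional changed to required -> shifts the User verdicts, not this decode

decoded: {"status": "HIGH", "codes": [12, 5], "addr": {"duration": 1, "rating": -2.5, "name": "alpha", "unknown": {"zip": 250}}, "title": "alpha", "age": null}


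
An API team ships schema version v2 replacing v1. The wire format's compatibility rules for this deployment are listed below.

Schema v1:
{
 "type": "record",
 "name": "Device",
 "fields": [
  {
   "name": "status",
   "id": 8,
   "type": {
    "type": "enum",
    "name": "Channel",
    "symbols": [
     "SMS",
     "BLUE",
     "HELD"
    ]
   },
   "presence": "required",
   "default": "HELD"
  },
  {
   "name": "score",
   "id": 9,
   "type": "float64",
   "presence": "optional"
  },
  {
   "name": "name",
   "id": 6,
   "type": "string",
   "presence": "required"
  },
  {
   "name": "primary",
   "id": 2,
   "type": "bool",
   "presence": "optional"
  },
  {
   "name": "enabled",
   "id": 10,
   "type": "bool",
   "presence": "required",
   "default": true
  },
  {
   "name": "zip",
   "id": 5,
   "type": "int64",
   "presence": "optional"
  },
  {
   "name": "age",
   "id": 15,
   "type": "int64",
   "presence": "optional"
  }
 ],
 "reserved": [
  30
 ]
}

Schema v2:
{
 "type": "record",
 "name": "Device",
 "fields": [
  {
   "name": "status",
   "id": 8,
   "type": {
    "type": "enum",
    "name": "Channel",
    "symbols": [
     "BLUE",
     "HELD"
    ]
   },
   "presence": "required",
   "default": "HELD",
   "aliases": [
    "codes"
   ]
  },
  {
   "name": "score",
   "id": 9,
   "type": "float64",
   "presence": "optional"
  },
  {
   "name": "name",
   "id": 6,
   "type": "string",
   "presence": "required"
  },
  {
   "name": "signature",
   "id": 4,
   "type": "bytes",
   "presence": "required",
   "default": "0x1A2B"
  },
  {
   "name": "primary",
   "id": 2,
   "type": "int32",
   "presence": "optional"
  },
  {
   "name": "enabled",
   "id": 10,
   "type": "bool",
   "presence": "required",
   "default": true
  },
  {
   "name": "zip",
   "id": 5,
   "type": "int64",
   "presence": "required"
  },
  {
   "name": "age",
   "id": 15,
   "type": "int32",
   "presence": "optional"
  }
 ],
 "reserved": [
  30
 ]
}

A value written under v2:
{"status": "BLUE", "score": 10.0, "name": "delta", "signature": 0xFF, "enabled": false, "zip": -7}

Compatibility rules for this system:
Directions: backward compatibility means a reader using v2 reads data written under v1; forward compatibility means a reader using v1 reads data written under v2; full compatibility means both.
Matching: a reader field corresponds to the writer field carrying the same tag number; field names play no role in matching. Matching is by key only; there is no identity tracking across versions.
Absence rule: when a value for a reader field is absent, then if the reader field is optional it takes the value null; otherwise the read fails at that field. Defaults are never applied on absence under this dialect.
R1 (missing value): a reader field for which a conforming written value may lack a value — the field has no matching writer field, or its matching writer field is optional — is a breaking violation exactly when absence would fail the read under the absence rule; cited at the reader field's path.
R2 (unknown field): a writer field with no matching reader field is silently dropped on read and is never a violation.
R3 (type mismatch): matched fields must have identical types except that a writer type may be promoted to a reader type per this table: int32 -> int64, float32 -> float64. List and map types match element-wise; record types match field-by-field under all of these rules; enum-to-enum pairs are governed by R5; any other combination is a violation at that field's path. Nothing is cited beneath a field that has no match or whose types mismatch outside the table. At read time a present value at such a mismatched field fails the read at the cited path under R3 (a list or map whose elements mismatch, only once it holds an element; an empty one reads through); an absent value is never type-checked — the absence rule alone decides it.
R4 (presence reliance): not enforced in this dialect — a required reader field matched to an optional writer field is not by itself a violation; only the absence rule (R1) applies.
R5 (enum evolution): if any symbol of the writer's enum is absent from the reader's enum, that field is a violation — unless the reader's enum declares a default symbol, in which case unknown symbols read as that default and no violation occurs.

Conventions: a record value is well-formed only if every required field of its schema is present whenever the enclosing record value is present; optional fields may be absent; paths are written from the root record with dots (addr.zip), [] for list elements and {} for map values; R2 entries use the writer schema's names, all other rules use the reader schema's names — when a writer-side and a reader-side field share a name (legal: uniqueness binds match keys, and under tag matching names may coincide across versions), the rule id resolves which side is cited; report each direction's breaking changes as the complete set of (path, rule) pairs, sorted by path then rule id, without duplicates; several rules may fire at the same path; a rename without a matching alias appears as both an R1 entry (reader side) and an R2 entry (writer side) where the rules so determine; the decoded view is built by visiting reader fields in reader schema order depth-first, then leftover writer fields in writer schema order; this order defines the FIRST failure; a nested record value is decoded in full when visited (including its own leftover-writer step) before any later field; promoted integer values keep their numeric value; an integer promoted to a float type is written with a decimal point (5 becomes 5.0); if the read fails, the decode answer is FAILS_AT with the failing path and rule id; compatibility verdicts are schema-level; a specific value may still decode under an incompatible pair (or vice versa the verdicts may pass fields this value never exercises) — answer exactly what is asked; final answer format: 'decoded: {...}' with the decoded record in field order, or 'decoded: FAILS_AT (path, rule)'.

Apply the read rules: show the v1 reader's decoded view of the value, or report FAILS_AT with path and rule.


arrows below run writer -> reader for Device
decode walk for Device under reader schema v1:
  status := "BLUE"
  score := 10.0
  name := "delta"
  primary := null (not supplied -> null)
  enabled := false
  zip := -7
  age := null (not supplied -> null)
  writer signature: unmatched, discarded
  => decoded: {"status": "BLUE", "score": 10.0, "name": "delta", "primary": null, "enabled": false, "zip": -7, "age": null}
ruling out the remaining Device differences:
  field zip in record Device: optional changed to required -> affects the rule determinations only; this particular Device value decodes identically
  enum Channel (field status in record Device): symbol SMS removed -> affects the rule determinations only; this particular Device value decodes identically
  field primary in record Device: type bool changed to int32 -> affects the rule determinations only; this particular Device value decodes identically
  added field signature to record Device: required bytes, tag 4, default 0x1A2B (in v2 it sits immediately before primary) -> affects the rule determinations only; this particular Device value decodes identically
  field age in record Device: type int64 changed to int32 -> affects the rule determinations only; this particular Device value decodes identically

decoded: {"status": "BLUE", "score": 10.0, "name": "delta", "primary": null, "enabled": false, "zip": -7, "age": null}
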